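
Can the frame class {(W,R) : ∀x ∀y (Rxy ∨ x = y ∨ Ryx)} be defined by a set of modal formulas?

No — not modally definable

Modal frame validity is preserved under disjoint unions.
Take 2 disjoint single-world reflexive frames: each is trivially connected, but their disjoint union has 2 worlds with no edge between distinct components, so it is not connected.
So no modal formula (or set of formulas) defines exactly the connected frames.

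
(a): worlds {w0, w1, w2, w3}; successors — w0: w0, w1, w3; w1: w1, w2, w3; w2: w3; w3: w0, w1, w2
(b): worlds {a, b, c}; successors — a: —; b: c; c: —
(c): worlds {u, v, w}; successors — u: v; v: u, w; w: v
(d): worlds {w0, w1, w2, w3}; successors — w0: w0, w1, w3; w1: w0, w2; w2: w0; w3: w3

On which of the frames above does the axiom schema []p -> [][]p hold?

The schema corresponds to transitivity: forall x forall y forall z (Rxy & Ryz -> Rxz).
(a): fails — Rw3w1 and Rw1w3 but not Rw3w3.
(b): holds.
(c): fails — Ruv and Rvu but not Ruu.
(d): fails — Rw1w0 and Rw0w1 but not Rw1w1.
Valid on: (b).

(b)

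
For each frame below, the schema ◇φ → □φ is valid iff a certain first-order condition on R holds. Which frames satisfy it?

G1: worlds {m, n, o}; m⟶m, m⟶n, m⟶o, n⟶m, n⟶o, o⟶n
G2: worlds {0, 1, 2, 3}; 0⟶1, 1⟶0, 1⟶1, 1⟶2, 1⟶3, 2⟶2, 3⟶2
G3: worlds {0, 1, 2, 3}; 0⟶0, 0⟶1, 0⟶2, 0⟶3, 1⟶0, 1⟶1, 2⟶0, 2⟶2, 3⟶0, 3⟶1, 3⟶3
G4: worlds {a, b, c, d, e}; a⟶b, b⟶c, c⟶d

This is the axiom for partial functionality; its first-order frame correspondent is ∀x ∀y ∀z (Rxy ∧ Rxz → y = z).
G1: fails — m sees both m and n.
G2: fails — 1 sees both 0 and 1.
G3: fails — 0 sees both 0 and 1.
G4: condition met.

G4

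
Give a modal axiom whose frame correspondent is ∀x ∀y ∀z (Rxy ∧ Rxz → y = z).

◇r → □r

This is partial functionality; the standard corresponding axiom is CD: ◇r → □r.
Suppose ◇r→□r is valid. Take Rxy, Rxz and set V(r)={y}. Then ◇r at x, so □r at x, so r at z, i.e. z=y.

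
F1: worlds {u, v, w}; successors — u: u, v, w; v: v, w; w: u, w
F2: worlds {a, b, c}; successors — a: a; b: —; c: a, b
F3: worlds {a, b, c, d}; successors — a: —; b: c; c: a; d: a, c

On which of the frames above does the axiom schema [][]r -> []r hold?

F1

This is the axiom for density; its first-order frame correspondent is forall x forall y (Rxy -> exists z (Rxz & Rzy)).
F1: satisfies the condition.
F2: fails — Rcb but no z with Rcz and Rzb.
F3: fails — Rca but no z with Rcz and Rza.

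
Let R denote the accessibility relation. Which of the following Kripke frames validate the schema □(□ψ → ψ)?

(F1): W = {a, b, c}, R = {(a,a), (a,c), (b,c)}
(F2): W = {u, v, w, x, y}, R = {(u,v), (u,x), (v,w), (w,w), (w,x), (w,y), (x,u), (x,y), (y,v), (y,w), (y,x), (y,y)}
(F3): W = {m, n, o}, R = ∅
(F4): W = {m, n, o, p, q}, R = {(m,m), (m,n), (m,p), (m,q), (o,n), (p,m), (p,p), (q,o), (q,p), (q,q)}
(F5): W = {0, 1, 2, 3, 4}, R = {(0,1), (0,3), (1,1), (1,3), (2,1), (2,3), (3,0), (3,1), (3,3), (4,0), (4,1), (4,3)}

(F3)

The schema corresponds to shift-reflexivity: ∀x ∀y (Rxy → Ryy).
(F1): fails — Rac but not Rcc.
(F2): fails — Ruv but not Rvv.
(F3): condition met.
(F4): fails — Ron but not Rnn.
(F5): fails — R40 but not R00.
Valid on: (F3).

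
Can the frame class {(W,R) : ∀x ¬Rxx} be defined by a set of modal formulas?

Not definable by any modal formula

If a class were modally definable it would be closed under surjective bounded morphisms (Goldblatt–Thomason).
The 3-cycle (worlds w0,w1,w2 with w0→w1→w2→w0) is irreflexive, and the map sending every world to a single reflexive point • is a surjective bounded morphism (forth: every edge maps to (•,•); back: every world has a successor). So any modal formula valid on the 3-cycle is also valid on the reflexive point, which is not irreflexive.
So no modal formula (or set of formulas) defines exactly the irreflexive frames.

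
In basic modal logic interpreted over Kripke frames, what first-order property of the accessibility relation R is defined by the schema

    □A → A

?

Suppose □A→A is valid. At any x set V(A)={w : Rxw}. Then □A holds at x, so A holds at x, i.e. Rxx.

Reflexivity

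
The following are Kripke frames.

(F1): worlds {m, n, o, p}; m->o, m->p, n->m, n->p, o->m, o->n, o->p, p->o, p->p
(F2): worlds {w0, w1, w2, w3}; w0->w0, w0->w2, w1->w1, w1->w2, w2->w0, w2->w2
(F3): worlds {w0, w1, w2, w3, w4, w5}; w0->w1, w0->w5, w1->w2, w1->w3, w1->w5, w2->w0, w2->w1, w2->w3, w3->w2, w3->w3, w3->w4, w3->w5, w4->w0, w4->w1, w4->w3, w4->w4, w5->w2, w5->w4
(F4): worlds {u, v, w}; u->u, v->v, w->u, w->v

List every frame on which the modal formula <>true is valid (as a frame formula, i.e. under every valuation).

(F1), (F3), (F4)

This is the axiom for seriality; its first-order frame correspondent is forall x exists y Rxy.
(F1): satisfies the condition.
(F2): fails — world w3 has no successor.
(F3): satisfies the condition.
(F4): satisfies the condition.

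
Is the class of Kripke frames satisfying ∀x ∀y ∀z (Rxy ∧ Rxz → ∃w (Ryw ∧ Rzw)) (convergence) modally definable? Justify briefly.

The condition is convergence. A defining modal formula is ◇□p → □◇p.
Suppose ◇□p→□◇p is valid. Take Rxy, Rxz and set V(p)={w : Ryw}. Then □p at y so ◇□p at x, so □◇p at x, so ◇p at z, giving w with Rzw and Ryw.

Yes, by ◇□p → □◇p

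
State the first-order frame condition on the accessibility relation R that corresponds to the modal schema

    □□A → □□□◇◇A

∀x ∀z (xR³z → ∃w (xR²w ∧ zR²w))

This is a Sahlqvist (Geach-type) schema ◇^0□^2A → □^3◇^2A.
Minimal-valuation argument: fix x; take any y with xR^0y and any z with xR^3z. Set V(A) to the set of worlds R-reachable from y in exactly 2 steps. Then □^2A holds at y, so the antecedent holds at x; validity forces ◇^2A at z, giving a w with zR^2w and yR^2w.
First-order correspondent: ∀x ∀z (xR³z → ∃w (xR²w ∧ zR²w)).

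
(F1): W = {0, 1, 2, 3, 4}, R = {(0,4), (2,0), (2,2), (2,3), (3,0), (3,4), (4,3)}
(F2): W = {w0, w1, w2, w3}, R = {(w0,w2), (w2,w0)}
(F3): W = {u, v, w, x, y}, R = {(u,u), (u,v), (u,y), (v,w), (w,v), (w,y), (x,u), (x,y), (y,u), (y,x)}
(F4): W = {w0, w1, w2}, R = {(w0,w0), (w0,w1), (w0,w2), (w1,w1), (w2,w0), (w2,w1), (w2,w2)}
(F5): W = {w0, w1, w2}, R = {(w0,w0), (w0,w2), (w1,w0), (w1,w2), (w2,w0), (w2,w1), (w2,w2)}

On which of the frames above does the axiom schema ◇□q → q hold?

Frame correspondent (Sahlqvist): ∀x ∀y (xRy → ∃w (yRw ∧ x = w)) — i.e. a generalized confluence (Geach) condition.
(F1): fails — 0R4 but no w with 4Rw and 0=w.
(F2): holds.
(F3): fails — uRv but no t with vRt and u=t.
(F4): fails — w0Rw1 but no w with w1Rw and w0=w.
(F5): fails — w1Rw0 but no w with w0Rw and w1=w.

(F2)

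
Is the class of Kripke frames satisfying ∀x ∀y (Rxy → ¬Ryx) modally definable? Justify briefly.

No — not modally definable

If a class were modally definable it would be closed under surjective bounded morphisms (Goldblatt–Thomason).
The 4-cycle (worlds s,t,u,v with s→t→u→v→s) is asymmetric. Mapping every world to a single reflexive point • is a surjective bounded morphism, and the reflexive point is not asymmetric (R•• but asymmetry requires ¬R••).
So no modal formula (or set of formulas) defines exactly the asymmetric frames.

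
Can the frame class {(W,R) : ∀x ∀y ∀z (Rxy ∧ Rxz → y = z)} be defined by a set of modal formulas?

Yes — defined by ◇r → □r

The condition is partial functionality. A defining modal formula is ◇r → □r.
Suppose ◇r→□r is valid. Take Rxy, Rxz and set V(r)={y}. Then ◇r at x, so □r at x, so r at z, i.e. z=y.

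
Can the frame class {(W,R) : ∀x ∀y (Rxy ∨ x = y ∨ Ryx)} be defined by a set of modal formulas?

Not modally definable

If a class were modally definable it would be closed under disjoint unions (Goldblatt–Thomason).
Take 2 disjoint single-world reflexive frames: each is trivially connected, but their disjoint union has 2 worlds with no edge between distinct components, so it is not connected.
So the class is not modally definable.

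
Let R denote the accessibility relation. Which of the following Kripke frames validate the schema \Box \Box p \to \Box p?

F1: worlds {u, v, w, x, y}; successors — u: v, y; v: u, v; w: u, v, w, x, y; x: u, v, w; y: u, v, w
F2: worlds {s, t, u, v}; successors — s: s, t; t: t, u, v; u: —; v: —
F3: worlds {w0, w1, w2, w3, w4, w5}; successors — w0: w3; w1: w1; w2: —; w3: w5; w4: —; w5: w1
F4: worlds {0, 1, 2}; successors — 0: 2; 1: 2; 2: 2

F2, F4

The schema corresponds to density: \forall x \forall y (Rxy \to \exists z (Rxz \wedge Rzy)).
F1: fails — Ruy but no z with Ruz and Rzy.
F2: satisfies the condition.
F3: fails — Rw3w5 but no z with Rw3z and Rzw5.
F4: satisfies the condition.
Valid on: F2, F4.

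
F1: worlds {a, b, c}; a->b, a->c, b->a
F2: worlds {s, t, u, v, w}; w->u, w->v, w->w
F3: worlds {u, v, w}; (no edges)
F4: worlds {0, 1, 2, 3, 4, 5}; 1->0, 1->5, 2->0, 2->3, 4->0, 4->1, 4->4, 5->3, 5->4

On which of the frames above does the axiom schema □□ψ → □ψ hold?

F2, F3

The schema corresponds to density: ∀x ∀y (Rxy → ∃z (Rxz ∧ Rzy)).
F1: fails — Rac but no z with Raz and Rzc.
F2: holds.
F3: holds.
F4: fails — R10 but no z with R1z and Rz0.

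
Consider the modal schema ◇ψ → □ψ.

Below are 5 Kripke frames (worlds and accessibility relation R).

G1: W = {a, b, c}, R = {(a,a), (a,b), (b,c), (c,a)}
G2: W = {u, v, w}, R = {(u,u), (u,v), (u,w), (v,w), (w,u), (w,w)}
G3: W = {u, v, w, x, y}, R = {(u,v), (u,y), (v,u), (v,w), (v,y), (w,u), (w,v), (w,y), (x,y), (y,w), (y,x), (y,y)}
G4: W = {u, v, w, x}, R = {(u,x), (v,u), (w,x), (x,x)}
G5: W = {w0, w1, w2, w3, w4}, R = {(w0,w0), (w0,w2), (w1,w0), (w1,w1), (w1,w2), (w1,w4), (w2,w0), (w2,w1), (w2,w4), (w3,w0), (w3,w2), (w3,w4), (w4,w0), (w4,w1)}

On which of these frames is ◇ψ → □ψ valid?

This is the axiom for partial functionality; its first-order frame correspondent is ∀x ∀y ∀z (Rxy ∧ Rxz → y = z).
G1: fails — a sees both a and b.
G2: fails — u sees both u and v.
G3: fails — u sees both v and y.
G4: holds.
G5: fails — w0 sees both w0 and w2.
Valid on: G4.

G4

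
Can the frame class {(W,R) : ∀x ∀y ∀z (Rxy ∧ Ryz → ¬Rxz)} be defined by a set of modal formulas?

No

If a class were modally definable it would be closed under surjective bounded morphisms (Goldblatt–Thomason).
The 3-cycle (worlds s,t,u with s→t→u→s) is intransitive. Mapping every world to a single reflexive point • is a surjective bounded morphism; the reflexive point is not intransitive (R••∧R•• but R••).
So no modal formula (or set of formulas) defines exactly the intransitive frames.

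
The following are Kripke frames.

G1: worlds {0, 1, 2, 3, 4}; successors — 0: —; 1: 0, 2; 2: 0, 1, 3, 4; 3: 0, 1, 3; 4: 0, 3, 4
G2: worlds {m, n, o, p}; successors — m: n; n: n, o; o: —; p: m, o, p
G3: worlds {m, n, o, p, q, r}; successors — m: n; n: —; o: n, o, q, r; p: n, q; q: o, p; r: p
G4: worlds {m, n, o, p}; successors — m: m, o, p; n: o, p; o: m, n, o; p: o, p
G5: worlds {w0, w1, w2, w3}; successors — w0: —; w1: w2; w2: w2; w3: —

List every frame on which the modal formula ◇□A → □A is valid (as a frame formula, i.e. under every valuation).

G5

This is the axiom for the Euclidean property; its first-order frame correspondent is ∀x ∀y ∀z (Rxy ∧ Rxz → Ryz).
G1: fails — R10 and R10 but not R00.
G2: fails — Rno and Rnn but not Ron.
G3: fails — Rmn and Rmn but not Rnn.
G4: fails — Rmo and Rmp but not Rop.
G5: satisfies the condition.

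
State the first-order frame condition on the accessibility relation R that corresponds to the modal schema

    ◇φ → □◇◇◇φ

This is a Sahlqvist (Geach-type) schema ◇^1□^0φ → □^1◇^3φ.
Minimal-valuation argument: fix x; take any y with xR^1y and any z with xR^1z. Set V(φ) to the set of worlds R-reachable from y in exactly 0 steps. Then □^0φ holds at y, so the antecedent holds at x; validity forces ◇^3φ at z, giving a w with zR^3w and yR^0w.
First-order correspondent: ∀x ∀y ∀z ((xRy ∧ xRz) → ∃w (y = w ∧ zR³w)).

∀x ∀y ∀z ((xRy ∧ xRz) → ∃w (y = w ∧ zR³w))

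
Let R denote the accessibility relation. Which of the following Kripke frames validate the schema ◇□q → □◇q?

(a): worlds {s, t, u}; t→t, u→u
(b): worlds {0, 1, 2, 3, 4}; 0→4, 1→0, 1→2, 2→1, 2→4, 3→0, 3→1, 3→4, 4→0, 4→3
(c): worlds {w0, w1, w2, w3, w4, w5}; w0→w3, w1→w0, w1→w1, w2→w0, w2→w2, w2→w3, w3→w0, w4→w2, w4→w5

This is the axiom for convergence; its first-order frame correspondent is ∀x ∀y ∀z (Rxy ∧ Rxz → ∃w (Ryw ∧ Rzw)).
(a): condition met.
(b): fails — R34 and R30 but 4 and 0 have no common successor.
(c): fails — Rw1w1 and Rw1w0 but w1 and w0 have no common successor.

(a)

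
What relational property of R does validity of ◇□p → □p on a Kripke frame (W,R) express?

Replacing p by ¬p and contraposing gives the equivalent schema ◇p → □◇p.
Suppose ◇p→□◇p is valid. Take Rxy, Rxz and set V(p)={y}. Then ◇p at x, so □◇p at x, so ◇p at z, so some w with Rzw has p; w=y, i.e. Rzy. By symmetry of the argument, Ryz.

The Euclidean property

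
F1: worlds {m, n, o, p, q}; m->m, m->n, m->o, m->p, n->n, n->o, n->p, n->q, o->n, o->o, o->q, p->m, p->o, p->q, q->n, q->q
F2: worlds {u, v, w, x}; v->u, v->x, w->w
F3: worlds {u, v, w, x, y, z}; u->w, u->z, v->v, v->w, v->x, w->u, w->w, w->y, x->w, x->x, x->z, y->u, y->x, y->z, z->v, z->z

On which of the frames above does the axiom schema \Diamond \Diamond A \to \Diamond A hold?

Frame correspondent (Sahlqvist): \forall x \forall y \forall z (Rxy \wedge Ryz \to Rxz) — i.e. transitivity.
F1: fails — Ron and Rnp but not Rop.
F2: holds.
F3: fails — Ruz and Rzv but not Ruv.

F2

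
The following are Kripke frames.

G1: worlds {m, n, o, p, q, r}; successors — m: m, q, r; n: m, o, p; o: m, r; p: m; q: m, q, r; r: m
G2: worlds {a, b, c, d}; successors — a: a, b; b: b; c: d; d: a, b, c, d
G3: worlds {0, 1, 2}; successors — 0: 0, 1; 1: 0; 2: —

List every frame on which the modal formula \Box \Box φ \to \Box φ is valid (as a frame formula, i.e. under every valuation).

G2, G3

This is the axiom for density; its first-order frame correspondent is \forall x \forall y (Rxy \to \exists z (Rxz \wedge Rzy)).
G1: fails — Rno but no z with Rnz and Rzo.
G2: satisfies the condition.
G3: satisfies the condition.
Valid on: G2, G3.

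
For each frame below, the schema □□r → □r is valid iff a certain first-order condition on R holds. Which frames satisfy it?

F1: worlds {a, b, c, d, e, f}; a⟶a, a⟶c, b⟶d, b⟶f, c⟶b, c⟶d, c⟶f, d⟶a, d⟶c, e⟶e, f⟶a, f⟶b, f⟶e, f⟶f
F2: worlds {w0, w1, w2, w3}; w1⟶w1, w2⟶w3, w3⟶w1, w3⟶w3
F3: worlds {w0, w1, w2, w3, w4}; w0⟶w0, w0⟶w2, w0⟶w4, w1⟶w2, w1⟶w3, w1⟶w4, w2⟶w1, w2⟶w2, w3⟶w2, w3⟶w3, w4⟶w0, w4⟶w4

F2, F3

The schema corresponds to density: ∀x ∀y (Rxy → ∃z (Rxz ∧ Rzy)).
F1: fails — Rbd but no z with Rbz and Rzd.
F2: satisfies the condition.
F3: satisfies the condition.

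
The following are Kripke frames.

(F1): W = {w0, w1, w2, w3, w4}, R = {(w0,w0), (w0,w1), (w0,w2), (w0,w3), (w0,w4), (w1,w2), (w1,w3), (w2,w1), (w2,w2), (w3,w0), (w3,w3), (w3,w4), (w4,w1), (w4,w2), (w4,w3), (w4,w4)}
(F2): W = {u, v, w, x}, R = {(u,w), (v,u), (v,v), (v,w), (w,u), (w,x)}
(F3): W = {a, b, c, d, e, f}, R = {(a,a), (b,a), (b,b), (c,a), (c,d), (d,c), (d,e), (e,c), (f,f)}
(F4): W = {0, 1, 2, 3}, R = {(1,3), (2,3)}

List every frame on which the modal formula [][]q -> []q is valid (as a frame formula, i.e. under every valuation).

(F1)

Frame correspondent (Sahlqvist): forall x forall y (Rxy -> exists z (Rxz & Rzy)) — i.e. density.
(F1): holds.
(F2): fails — Ruw but no z with Ruz and Rzw.
(F3): fails — Rcd but no z with Rcz and Rzd.
(F4): fails — R23 but no z with R2z and Rz3.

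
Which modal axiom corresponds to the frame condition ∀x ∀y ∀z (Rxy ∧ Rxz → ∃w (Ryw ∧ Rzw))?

◇□s → □◇s

A defining formula is ◇□s → □◇s (the .2 axiom).
Suppose ◇□s→□◇s is valid. Take Rxy, Rxz and set V(s)={w : Ryw}. Then □s at y so ◇□s at x, so □◇s at x, so ◇s at z, giving w with Rzw and Ryw.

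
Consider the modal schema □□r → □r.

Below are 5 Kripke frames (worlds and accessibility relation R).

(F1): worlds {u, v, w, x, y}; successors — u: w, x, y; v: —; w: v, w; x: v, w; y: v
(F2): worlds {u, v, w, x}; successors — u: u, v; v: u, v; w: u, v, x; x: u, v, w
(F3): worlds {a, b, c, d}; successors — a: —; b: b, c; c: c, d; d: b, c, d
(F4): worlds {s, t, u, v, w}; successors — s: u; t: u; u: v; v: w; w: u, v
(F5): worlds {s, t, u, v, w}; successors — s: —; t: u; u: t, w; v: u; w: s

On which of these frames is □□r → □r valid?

This is the axiom for density; its first-order frame correspondent is ∀x ∀y (Rxy → ∃z (Rxz ∧ Rzy)).
(F1): fails — Rux but no z with Ruz and Rzx.
(F2): fails — Rxw but no z with Rxz and Rzw.
(F3): satisfies the condition.
(F4): fails — Ruv but no z with Ruz and Rzv.
(F5): fails — Ruw but no z with Ruz and Rzw.
Valid on: (F3).

(F3)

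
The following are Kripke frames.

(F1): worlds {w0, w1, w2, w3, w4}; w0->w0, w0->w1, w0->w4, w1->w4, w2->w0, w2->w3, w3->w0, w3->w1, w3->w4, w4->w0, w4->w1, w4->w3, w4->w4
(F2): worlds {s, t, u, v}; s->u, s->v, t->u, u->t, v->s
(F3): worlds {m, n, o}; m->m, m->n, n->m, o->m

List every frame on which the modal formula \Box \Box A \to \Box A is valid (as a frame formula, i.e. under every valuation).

(F3)

This is the axiom for density; its first-order frame correspondent is \forall x \forall y (Rxy \to \exists z (Rxz \wedge Rzy)).
(F1): fails — Rw2w3 but no z with Rw2z and Rzw3.
(F2): fails — Rut but no z with Ruz and Rzt.
(F3): condition met.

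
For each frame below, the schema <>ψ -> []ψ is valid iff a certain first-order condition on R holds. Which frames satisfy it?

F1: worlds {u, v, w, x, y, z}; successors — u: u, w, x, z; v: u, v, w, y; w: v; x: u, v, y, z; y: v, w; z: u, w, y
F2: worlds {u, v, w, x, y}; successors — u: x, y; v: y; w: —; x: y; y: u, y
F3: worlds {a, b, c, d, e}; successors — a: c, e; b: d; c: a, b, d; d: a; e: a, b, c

none

This is the axiom for partial functionality; its first-order frame correspondent is forall x forall y forall z (Rxy & Rxz -> y = z).
F1: fails — u sees both u and w.
F2: fails — u sees both x and y.
F3: fails — a sees both c and e.
Valid on no frame.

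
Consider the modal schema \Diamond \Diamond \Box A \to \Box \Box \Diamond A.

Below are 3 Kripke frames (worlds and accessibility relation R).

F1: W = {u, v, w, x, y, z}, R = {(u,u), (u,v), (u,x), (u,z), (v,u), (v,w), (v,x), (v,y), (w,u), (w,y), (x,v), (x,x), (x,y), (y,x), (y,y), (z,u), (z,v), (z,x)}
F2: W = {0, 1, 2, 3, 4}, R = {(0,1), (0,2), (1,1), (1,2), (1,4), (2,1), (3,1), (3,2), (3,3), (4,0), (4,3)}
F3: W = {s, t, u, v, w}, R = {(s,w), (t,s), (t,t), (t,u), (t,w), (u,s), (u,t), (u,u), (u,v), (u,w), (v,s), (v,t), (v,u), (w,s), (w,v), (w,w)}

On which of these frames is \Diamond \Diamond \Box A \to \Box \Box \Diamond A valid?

F1

Frame correspondent (Sahlqvist): \forall x \forall y \forall z ((x R^2 y \wedge x R^2 z) \to \exists w (yRw \wedge zRw)) — i.e. a generalized confluence (Geach) condition.
F1: satisfies the condition.
F2: fails — 0R²1, 0R²4 but no w with 1Rw and 4Rw.
F3: fails — sR²s, sR²v but no w* with sRw* and vRw*.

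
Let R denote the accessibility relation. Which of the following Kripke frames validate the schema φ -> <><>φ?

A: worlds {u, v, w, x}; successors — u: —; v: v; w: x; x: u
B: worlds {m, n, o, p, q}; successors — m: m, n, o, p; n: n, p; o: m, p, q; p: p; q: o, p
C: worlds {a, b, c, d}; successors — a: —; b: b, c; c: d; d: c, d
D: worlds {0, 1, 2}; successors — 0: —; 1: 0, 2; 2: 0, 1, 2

B

This is the axiom for a generalized confluence (Geach) condition; its first-order frame correspondent is forall x exists w (x = w & x R^2 w).
A: fails — at u but no t with u=t and uR²t.
B: satisfies the condition.
C: fails — at a but no w with a=w and aR²w.
D: fails — at 0 but no w with 0=w and 0R²w.
Valid on: B.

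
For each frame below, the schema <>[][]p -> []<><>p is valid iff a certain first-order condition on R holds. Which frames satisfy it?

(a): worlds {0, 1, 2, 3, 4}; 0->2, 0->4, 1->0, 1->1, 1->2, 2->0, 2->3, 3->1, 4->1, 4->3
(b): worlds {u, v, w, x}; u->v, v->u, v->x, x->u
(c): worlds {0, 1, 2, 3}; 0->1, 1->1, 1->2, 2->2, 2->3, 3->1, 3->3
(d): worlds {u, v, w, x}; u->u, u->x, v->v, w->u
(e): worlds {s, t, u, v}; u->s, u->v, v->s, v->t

Frame correspondent (Sahlqvist): forall x forall y forall z ((xRy & xRz) -> exists w (y R^2 w & z R^2 w)) — i.e. a generalized confluence (Geach) condition.
(a): satisfies the condition.
(b): fails — vRu, vRx but no t with uR²t and xR²t.
(c): satisfies the condition.
(d): fails — uRu, uRx but no t with uR²t and xR²t.
(e): fails — uRs, uRs but no w with sR²w and sR²w.

(a), (c)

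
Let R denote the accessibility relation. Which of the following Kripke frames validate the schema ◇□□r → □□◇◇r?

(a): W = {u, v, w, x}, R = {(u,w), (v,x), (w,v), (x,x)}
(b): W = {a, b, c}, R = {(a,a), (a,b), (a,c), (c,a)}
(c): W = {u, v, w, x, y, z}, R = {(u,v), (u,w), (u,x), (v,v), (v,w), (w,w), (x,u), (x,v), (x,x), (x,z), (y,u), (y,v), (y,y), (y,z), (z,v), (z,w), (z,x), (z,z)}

(a), (c)

This is the axiom for a generalized confluence (Geach) condition; its first-order frame correspondent is ∀x ∀y ∀z ((xRy ∧ xR²z) → ∃w (yR²w ∧ zR²w)).
(a): holds.
(b): fails — aRa, aR²b but no w with aR²w and bR²w.
(c): holds.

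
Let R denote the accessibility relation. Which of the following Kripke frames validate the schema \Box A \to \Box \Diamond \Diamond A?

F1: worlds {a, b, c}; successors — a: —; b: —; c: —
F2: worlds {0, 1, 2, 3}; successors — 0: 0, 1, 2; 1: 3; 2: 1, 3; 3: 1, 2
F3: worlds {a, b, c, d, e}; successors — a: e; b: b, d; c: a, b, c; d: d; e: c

F1, F2

Frame correspondent (Sahlqvist): \forall x \forall z (xRz \to \exists w (xRw \wedge z R^2 w)) — i.e. a generalized confluence (Geach) condition.
F1: satisfies the condition.
F2: satisfies the condition.
F3: fails — aRe but no w with aRw and eR²w.
Valid on: F1, F2.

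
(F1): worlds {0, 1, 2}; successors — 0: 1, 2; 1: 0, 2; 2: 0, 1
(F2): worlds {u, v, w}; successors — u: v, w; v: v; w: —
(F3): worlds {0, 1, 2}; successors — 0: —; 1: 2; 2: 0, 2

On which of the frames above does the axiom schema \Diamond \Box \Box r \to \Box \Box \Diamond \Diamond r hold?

(F1)

This is the axiom for a generalized confluence (Geach) condition; its first-order frame correspondent is \forall x \forall y \forall z ((xRy \wedge x R^2 z) \to \exists w (y R^2 w \wedge z R^2 w)).
(F1): ✓.
(F2): fails — uRw, uR²v but no t with wR²t and vR²t.
(F3): fails — 1R2, 1R²0 but no w with 2R²w and 0R²w.
Valid on: (F1).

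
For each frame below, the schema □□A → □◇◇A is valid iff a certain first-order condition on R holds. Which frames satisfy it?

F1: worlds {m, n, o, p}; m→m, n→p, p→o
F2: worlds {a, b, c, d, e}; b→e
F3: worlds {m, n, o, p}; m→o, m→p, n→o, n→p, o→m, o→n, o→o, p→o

Frame correspondent (Sahlqvist): ∀x ∀z (xRz → ∃w (xR²w ∧ zR²w)) — i.e. a generalized confluence (Geach) condition.
F1: fails — nRp but no w with nR²w and pR²w.
F2: fails — bRe but no w with bR²w and eR²w.
F3: ✓.
Valid on: F3.

F3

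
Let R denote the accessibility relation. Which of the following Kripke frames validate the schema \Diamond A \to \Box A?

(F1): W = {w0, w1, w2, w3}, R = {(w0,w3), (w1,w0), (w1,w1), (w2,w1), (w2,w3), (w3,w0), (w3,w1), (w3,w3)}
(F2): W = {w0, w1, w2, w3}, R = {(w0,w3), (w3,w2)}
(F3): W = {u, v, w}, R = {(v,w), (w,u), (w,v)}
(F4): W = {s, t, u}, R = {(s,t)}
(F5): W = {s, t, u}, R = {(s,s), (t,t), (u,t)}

(F2), (F4), (F5)

Frame correspondent (Sahlqvist): \forall x \forall y \forall z (Rxy \wedge Rxz \to y = z) — i.e. partial functionality.
(F1): fails — w1 sees both w0 and w1.
(F2): satisfies the condition.
(F3): fails — w sees both u and v.
(F4): satisfies the condition.
(F5): satisfies the condition.
Valid on: (F2), (F4), (F5).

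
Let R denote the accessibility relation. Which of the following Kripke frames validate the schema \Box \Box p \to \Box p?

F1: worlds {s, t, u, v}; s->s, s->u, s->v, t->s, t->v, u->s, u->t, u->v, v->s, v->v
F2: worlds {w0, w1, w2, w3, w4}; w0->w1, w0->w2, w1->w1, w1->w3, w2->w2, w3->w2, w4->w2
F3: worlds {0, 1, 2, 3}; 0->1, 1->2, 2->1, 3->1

Frame correspondent (Sahlqvist): \forall x \forall y (Rxy \to \exists z (Rxz \wedge Rzy)) — i.e. density.
F1: fails — Rut but no z with Ruz and Rzt.
F2: holds.
F3: fails — R12 but no z with R1z and Rz2.

F2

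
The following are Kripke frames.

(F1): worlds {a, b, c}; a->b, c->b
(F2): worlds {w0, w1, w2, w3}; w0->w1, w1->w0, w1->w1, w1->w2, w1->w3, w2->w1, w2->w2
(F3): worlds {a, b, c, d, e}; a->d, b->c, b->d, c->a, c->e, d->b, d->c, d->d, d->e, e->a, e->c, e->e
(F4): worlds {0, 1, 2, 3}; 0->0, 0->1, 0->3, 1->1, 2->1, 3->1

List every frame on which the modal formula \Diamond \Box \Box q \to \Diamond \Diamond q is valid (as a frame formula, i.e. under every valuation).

(F3), (F4)

Frame correspondent (Sahlqvist): \forall x \forall y (xRy \to \exists w (y R^2 w \wedge x R^2 w)) — i.e. a generalized confluence (Geach) condition.
(F1): fails — aRb but no w with bR²w and aR²w.
(F2): fails — w1Rw3 but no w with w3R²w and w1R²w.
(F3): satisfies the condition.
(F4): satisfies the condition.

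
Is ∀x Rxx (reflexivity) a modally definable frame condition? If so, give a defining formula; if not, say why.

The condition is reflexivity. A defining modal formula is □p → p.

Definable; □p → p defines it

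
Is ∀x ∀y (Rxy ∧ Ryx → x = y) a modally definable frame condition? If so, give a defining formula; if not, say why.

If a class were modally definable it would be closed under surjective bounded morphisms (Goldblatt–Thomason).
The 4-cycle (worlds w0,w1,w2,w3 with w0→w1→w2→w3→w0) is antisymmetric. Sending even-indexed worlds to s and odd-indexed worlds to t is a surjective bounded morphism onto the two-world frame with s↔t, which is not antisymmetric.
So no modal formula (or set of formulas) defines exactly the antisymmetric frames.

Not modally definable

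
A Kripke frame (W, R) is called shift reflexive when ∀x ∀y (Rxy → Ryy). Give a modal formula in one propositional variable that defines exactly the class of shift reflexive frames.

□(□ψ → ψ)

The condition is shift-reflexivity. The T□ schema □(□ψ → ψ) defines it.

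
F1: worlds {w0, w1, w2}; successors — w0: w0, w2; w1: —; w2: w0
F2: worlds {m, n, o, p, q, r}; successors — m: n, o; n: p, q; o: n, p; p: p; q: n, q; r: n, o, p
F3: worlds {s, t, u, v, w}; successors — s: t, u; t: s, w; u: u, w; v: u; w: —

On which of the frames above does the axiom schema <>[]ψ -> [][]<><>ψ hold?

The schema corresponds to a generalized confluence (Geach) condition: forall x forall y forall z ((xRy & x R^2 z) -> exists w (yRw & z R^2 w)).
F1: ✓.
F2: fails — nRq, nR²p but no w with qRw and pR²w.
F3: fails — sRt, sR²w but no w* with tRw* and wR²w*.

F1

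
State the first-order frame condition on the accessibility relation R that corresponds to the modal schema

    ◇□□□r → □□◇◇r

This is a Sahlqvist (Geach-type) schema ◇^1□^3r → □^2◇^2r.
Minimal-valuation argument: fix x; take any y with xR^1y and any z with xR^2z. Set V(r) to the set of worlds R-reachable from y in exactly 3 steps. Then □^3r holds at y, so the antecedent holds at x; validity forces ◇^2r at z, giving a w with zR^2w and yR^3w.
First-order correspondent: ∀x ∀y ∀z ((xRy ∧ xR²z) → ∃w (yR³w ∧ zR²w)).

∀x ∀y ∀z ((xRy ∧ xR²z) → ∃w (yR³w ∧ zR²w))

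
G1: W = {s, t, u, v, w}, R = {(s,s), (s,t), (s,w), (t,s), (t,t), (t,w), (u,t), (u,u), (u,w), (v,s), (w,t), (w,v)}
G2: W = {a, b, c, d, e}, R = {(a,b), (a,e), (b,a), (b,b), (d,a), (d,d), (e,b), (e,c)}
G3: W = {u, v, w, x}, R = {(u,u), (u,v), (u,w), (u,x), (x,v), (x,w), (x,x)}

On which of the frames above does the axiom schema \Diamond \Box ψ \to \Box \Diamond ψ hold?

G1

Frame correspondent (Sahlqvist): \forall x \forall y \forall z (Rxy \wedge Rxz \to \exists w (Ryw \wedge Rzw)) — i.e. convergence.
G1: ✓.
G2: fails — Rdd and Rda but d and a have no common successor.
G3: fails — Ruv and Ruv but v and v have no common successor.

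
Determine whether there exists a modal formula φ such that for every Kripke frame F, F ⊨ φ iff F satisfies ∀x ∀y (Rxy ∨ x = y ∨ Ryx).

No

Modal frame validity is preserved under disjoint unions.
Take 2 disjoint single-world reflexive frames: each is trivially connected, but their disjoint union has 2 worlds with no edge between distinct components, so it is not connected.
So no modal formula (or set of formulas) defines exactly the connected frames.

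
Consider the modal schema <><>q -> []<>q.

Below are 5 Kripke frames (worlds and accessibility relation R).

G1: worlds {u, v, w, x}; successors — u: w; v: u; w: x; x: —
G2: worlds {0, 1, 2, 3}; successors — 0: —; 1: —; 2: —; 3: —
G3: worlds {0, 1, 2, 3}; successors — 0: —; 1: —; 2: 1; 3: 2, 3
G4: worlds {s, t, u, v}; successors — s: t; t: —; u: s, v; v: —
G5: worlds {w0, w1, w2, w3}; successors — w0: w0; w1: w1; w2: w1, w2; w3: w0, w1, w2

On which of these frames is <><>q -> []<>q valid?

G1, G2

Frame correspondent (Sahlqvist): forall x forall y forall z ((x R^2 y & xRz) -> exists w (y = w & zRw)) — i.e. a generalized confluence (Geach) condition.
G1: condition met.
G2: condition met.
G3: fails — 3R²1, 3R3 but no w with 1=w and 3Rw.
G4: fails — uR²t, uRv but no w with t=w and vRw.
G5: fails — w2R²w2, w2Rw1 but no w with w2=w and w1Rw.
Valid on: G1, G2.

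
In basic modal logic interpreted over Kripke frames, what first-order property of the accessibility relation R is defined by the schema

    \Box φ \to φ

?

This is the T axiom.
It corresponds to reflexivity: \forall x Rxx.

Reflexivity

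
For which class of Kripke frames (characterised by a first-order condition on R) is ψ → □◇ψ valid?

symmetry: ∀x ∀y (Rxy → Ryx)

Suppose ψ→□◇ψ is valid. Take Rxy and set V(ψ)={x}. Then ψ at x, so □◇ψ at x, so ◇ψ at y, so some z with Ryz has ψ; z=x, i.e. Ryx.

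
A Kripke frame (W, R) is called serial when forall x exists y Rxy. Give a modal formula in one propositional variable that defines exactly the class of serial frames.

The condition is seriality. The D schema □ψ → ◇ψ defines it.

□ψ → ◇ψ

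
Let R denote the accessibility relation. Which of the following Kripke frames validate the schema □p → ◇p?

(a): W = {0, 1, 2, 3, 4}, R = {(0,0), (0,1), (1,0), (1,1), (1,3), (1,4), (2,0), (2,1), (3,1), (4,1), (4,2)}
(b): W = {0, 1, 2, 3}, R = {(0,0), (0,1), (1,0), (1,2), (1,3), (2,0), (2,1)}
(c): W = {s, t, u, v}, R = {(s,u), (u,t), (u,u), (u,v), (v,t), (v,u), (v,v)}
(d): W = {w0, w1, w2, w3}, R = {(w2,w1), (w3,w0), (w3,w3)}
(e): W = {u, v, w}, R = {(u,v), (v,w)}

(a)

This is the axiom for seriality; its first-order frame correspondent is ∀x ∃y Rxy.
(a): ✓.
(b): fails — world 3 has no successor.
(c): fails — world t has no successor.
(d): fails — world w0 has no successor.
(e): fails — world w has no successor.
Valid on: (a).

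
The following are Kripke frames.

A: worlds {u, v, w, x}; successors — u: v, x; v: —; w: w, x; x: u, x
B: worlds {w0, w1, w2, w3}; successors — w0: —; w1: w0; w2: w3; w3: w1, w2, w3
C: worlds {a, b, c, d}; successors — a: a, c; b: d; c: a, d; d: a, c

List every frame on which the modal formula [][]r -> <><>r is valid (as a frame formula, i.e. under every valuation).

C

Frame correspondent (Sahlqvist): forall x exists w (x R^2 w & x R^2 w) — i.e. a generalized confluence (Geach) condition.
A: fails — at v but no t with vR²t and vR²t.
B: fails — at w0 but no w with w0R²w and w0R²w.
C: condition met.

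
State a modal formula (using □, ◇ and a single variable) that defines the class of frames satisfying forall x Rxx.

A defining formula is □p → p (the T axiom).

□p → p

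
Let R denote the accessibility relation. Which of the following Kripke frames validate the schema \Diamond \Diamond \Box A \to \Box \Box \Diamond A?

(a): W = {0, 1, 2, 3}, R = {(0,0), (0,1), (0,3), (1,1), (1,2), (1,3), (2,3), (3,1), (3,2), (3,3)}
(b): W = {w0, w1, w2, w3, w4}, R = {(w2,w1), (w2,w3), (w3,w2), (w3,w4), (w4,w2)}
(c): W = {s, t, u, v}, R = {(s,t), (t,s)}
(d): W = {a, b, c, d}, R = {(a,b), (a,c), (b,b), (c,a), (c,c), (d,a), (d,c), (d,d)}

Frame correspondent (Sahlqvist): \forall x \forall y \forall z ((x R^2 y \wedge x R^2 z) \to \exists w (yRw \wedge zRw)) — i.e. a generalized confluence (Geach) condition.
(a): condition met.
(b): fails — w2R²w2, w2R²w4 but no w with w2Rw and w4Rw.
(c): condition met.
(d): fails — aR²b, aR²c but no w with bRw and cRw.
Valid on: (a), (c).

(a), (c)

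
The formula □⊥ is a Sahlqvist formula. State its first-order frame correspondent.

emptiness of R

□⊥ is valid iff no world has any successor (otherwise □⊥ fails at any world with one).
Conversely, on a frame with emptiness of R the schema holds at every world under every valuation.
So the correspondent is emptiness of R.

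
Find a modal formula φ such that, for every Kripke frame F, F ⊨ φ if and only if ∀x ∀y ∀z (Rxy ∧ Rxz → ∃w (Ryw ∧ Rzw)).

The condition is convergence. The .2 schema ◇□r → □◇r defines it.
Suppose ◇□r→□◇r is valid. Take Rxy, Rxz and set V(r)={w : Ryw}. Then □r at y so ◇□r at x, so □◇r at x, so ◇r at z, giving w with Rzw and Ryw.

◇□r → □◇r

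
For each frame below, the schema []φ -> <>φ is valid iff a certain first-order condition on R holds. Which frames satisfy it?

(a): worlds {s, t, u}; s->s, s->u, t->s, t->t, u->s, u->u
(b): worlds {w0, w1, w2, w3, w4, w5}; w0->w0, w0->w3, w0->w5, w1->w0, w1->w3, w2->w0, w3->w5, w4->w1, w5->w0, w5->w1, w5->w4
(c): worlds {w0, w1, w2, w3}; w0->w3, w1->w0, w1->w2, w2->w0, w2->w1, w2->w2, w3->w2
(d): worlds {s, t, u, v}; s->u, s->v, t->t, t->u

(a), (b), (c)

Frame correspondent (Sahlqvist): forall x exists y Rxy — i.e. seriality.
(a): satisfies the condition.
(b): satisfies the condition.
(c): satisfies the condition.
(d): fails — world u has no successor.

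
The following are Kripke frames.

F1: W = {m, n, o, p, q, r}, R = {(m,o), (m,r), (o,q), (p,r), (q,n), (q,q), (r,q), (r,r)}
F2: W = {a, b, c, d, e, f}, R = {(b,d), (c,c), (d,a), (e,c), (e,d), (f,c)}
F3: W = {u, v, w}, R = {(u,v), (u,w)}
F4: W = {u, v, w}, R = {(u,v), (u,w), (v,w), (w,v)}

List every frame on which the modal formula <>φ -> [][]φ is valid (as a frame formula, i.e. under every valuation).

Frame correspondent (Sahlqvist): forall x forall y forall z ((xRy & x R^2 z) -> exists w (y = w & z = w)) — i.e. a generalized confluence (Geach) condition.
F1: fails — mRo, mR²q but o ≠ q.
F2: fails — bRd, bR²a but d ≠ a.
F3: ✓.
F4: fails — uRv, uR²w but v ≠ w.
Valid on: F3.

F3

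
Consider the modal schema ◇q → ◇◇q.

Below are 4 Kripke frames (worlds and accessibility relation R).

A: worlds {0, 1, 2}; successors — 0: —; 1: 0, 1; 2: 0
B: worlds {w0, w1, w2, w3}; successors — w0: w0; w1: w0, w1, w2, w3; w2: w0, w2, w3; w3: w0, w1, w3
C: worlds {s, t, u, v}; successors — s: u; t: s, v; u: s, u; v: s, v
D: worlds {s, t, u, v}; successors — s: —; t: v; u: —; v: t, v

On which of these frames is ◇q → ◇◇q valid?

Frame correspondent (Sahlqvist): ∀x ∀y (xRy → ∃w (y = w ∧ xR²w)) — i.e. a generalized confluence (Geach) condition.
A: fails — 2R0 but no w with 0=w and 2R²w.
B: satisfies the condition.
C: satisfies the condition.
D: satisfies the condition.
Valid on: B, C, D.

B, C, D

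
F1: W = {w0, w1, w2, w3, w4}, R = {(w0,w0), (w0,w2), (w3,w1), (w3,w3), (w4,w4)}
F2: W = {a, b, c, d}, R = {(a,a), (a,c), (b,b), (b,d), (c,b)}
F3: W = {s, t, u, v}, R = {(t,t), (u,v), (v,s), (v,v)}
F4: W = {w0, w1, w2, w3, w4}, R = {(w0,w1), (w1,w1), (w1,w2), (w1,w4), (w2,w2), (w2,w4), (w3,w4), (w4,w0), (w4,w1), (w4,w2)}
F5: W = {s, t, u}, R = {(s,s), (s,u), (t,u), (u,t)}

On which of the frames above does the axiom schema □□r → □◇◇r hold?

The schema corresponds to a generalized confluence (Geach) condition: ∀x ∀z (xRz → ∃w (xR²w ∧ zR²w)).
F1: fails — w0Rw2 but no w with w0R²w and w2R²w.
F2: fails — bRd but no w with bR²w and dR²w.
F3: fails — vRs but no w with vR²w and sR²w.
F4: satisfies the condition.
F5: fails — tRu but no w with tR²w and uR²w.

F4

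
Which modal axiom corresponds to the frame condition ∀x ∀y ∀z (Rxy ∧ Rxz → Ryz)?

◇ψ → □◇ψ

A defining formula is ◇ψ → □◇ψ (the 5 axiom).
Suppose ◇ψ→□◇ψ is valid. Take Rxy, Rxz and set V(ψ)={y}. Then ◇ψ at x, so □◇ψ at x, so ◇ψ at z, so some w with Rzw has ψ; w=y, i.e. Rzy. By symmetry of the argument, Ryz.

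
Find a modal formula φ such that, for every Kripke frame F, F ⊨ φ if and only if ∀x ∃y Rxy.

□r → ◇r

The condition is seriality. The D schema □r → ◇r defines it.
Suppose □r→◇r is valid. At any x set V(r)=W. Then □r at x, so ◇r at x, so x has a successor.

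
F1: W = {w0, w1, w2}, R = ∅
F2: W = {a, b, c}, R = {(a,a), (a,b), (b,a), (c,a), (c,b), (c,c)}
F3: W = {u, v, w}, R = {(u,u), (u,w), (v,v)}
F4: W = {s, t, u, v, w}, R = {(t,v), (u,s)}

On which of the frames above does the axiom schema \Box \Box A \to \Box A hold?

F1, F2, F3

The schema corresponds to density: \forall x \forall y (Rxy \to \exists z (Rxz \wedge Rzy)).
F1: ✓.
F2: ✓.
F3: ✓.
F4: fails — Rus but no z with Ruz and Rzs.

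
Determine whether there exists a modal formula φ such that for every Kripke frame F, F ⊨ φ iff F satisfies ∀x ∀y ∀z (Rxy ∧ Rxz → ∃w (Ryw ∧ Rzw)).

This is a Sahlqvist condition; the .2 axiom ◇□p → □◇p defines it.
Suppose ◇□p→□◇p is valid. Take Rxy, Rxz and set V(p)={w : Ryw}. Then □p at y so ◇□p at x, so □◇p at x, so ◇p at z, giving w with Rzw and Ryw.

Yes — defined by ◇□p → □◇p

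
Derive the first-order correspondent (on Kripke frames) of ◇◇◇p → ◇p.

∀x ∀y (xR³y → ∃w (y = w ∧ xRw))

This is a Sahlqvist (Geach-type) schema ◇^3□^0p → □^0◇^1p.
Minimal-valuation argument: fix x; take any y with xR^3y and any z with xR^0z. Set V(p) to the set of worlds R-reachable from y in exactly 0 steps. Then □^0p holds at y, so the antecedent holds at x; validity forces ◇^1p at z, giving a w with zR^1w and yR^0w.
First-order correspondent: ∀x ∀y (xR³y → ∃w (y = w ∧ xRw)).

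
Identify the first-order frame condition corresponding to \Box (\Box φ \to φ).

This schema is the T□ axiom.
It corresponds to shift-reflexivity: \forall x \forall y (Rxy \to Ryy).

Shift-reflexivity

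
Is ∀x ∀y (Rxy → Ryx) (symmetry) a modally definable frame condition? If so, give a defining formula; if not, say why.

Definable; q → □◇q defines it

The condition is symmetry. A defining modal formula is q → □◇q.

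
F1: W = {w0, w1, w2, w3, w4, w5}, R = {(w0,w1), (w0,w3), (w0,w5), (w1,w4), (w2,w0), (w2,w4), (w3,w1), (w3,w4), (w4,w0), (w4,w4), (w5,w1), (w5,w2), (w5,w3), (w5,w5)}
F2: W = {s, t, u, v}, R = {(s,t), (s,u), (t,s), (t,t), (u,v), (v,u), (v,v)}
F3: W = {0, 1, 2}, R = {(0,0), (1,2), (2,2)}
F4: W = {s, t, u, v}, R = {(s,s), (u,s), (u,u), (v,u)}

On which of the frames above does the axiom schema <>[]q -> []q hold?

The schema corresponds to the Euclidean property: forall x forall y forall z (Rxy & Rxz -> Ryz).
F1: fails — Rw0w1 and Rw0w5 but not Rw1w5.
F2: fails — Rsu and Rsu but not Ruu.
F3: ✓.
F4: fails — Rus and Ruu but not Rsu.

F3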